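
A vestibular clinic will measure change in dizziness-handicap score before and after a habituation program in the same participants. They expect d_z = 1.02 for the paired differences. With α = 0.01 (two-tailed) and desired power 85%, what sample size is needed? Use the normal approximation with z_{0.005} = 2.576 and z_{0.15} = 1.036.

For a paired (one-sample on differences) test: n = ((z_{α/2} + z_β) / d)².
z_{α/2} + z_β = 2.576 + 1.036 = 3.612.
n = (3.612 / 1.02)² = 3.541² = 12.54.
Round up.

n = 13 pairs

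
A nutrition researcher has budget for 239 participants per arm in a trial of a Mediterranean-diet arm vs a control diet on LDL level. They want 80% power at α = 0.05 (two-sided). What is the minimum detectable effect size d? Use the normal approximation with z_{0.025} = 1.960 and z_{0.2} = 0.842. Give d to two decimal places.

d_min ≈ 0.26

For two independent groups of n = 239 each: d_min = (z_{α/2} + z_β)·√(2/n).
z-sum = 1.960 + 0.842 = 2.802.
d_min = 2.802 × √(2/239) = 2.802 × 0.0915 = 0.256.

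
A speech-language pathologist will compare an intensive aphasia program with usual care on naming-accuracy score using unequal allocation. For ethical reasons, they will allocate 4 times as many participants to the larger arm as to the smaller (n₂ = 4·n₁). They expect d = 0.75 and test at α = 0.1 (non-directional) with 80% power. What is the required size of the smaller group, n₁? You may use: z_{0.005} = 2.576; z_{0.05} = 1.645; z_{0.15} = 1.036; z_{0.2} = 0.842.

n₁ = 14

With allocation ratio k = n₂/n₁ = 4, Var(x̄₁−x̄₂) = σ²(1/n₁ + 1/(k·n₁)) = σ²·(k+1)/(k·n₁).
So n₁ = (1 + 1/k)·((z_{α/2} + z_β)/d)² = 1.250 × (2.487/0.75)².
n₁ = 1.250 × 11.00 = 13.7.
Round up: n₁ = 14, giving n₂ = 4 × 14 = 56.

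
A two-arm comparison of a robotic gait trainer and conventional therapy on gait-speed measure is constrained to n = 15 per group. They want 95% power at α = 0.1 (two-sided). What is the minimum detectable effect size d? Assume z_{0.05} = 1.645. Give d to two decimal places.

d_min ≈ 1.20

For two independent groups of n = 15 each: d_min = (z_{α/2} + z_β)·√(2/n).
z-sum = 1.645 + 1.645 = 3.290.
d_min = 3.290 × √(2/15) = 3.290 × 0.3651 = 1.201.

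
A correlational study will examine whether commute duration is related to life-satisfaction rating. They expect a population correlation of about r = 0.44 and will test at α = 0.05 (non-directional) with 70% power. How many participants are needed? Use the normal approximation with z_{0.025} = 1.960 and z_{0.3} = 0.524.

n = 31

Fisher's z: C = ½·ln((1+r)/(1−r)) = ½·ln(2.5714) = 0.4722.
n = ((z_{α/2} + z_β)/C)² + 3.
(1.960 + 0.524) / 0.4722 = 2.484 / 0.4722 = 5.260.
n = 5.260² + 3 = 27.67 + 3 = 30.7.
Round up.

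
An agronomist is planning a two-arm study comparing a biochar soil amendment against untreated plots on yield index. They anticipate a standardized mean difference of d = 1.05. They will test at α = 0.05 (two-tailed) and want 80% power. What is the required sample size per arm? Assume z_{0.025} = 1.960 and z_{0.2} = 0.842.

For two independent groups with equal n: n = 2·((z_{α/2} + z_β) / d)².
z_{α/2} + z_β = 1.960 + 0.842 = 2.802.
n = 2 × (2.802 / 1.05)² = 2 × 2.669² = 2 × 7.12 = 14.2.
Round up to the next whole participant.

n = 15 per group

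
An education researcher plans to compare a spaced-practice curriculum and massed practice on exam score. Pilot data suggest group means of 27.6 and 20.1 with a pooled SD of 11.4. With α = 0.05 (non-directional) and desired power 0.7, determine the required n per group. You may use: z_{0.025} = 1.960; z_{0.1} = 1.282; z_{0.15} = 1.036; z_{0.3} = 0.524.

Cohen's d = |M₁ − M₂| / SD_pooled = |27.6 − 20.1| / 11.4 = 7.5 / 11.4 = 0.658.
For two independent groups with equal n: n = 2·((z_{α/2} + z_β) / d)².
z_{α/2} + z_β = 1.960 + 0.524 = 2.484.
n = 2 × (2.484 / 0.658)² = 2 × 3.775² = 2 × 14.25 = 28.5.
Round up to the next whole participant.

n = 29 per group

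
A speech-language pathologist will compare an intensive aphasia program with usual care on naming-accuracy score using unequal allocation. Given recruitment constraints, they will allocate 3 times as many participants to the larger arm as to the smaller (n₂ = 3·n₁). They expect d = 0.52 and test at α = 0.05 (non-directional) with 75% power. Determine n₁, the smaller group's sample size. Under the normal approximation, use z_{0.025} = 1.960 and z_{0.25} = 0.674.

With allocation ratio k = n₂/n₁ = 3, Var(x̄₁−x̄₂) = σ²(1/n₁ + 1/(k·n₁)) = σ²·(k+1)/(k·n₁).
So n₁ = (1 + 1/k)·((z_{α/2} + z_β)/d)² = 1.333 × (2.634/0.52)².
n₁ = 1.333 × 25.66 = 34.2.
Round up: n₁ = 35, giving n₂ = 3 × 35 = 105.

n₁ = 35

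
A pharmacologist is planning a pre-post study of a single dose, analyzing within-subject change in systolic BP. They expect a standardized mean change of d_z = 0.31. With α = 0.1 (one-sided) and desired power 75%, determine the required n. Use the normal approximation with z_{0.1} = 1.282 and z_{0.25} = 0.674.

n = 40 pairs

For a paired (one-sample on differences) test: n = ((z_{α} + z_β) / d)².
z_{α} + z_β = 1.282 + 0.674 = 1.956.
n = (1.956 / 0.31)² = 6.310² = 39.81.
Round up.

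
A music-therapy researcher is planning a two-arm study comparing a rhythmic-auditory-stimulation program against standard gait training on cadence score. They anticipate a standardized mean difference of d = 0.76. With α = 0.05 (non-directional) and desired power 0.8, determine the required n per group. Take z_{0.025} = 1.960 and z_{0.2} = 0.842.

n = 28 per group

For two independent groups with equal n: n = 2·((z_{α/2} + z_β) / d)².
z_{α/2} + z_β = 1.960 + 0.842 = 2.802.
n = 2 × (2.802 / 0.76)² = 2 × 3.687² = 2 × 13.59 = 27.2.
Round up to the next whole participant.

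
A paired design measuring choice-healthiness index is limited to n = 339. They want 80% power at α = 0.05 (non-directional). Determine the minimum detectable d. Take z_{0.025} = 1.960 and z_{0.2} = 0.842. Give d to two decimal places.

d_min ≈ 0.15

For a single sample (or paired design) of n = 339: d_min = (z_{α/2} + z_β)/√n.
z-sum = 1.960 + 0.842 = 2.802.
d_min = 2.802 / √339 = 2.802 / 18.412 = 0.152.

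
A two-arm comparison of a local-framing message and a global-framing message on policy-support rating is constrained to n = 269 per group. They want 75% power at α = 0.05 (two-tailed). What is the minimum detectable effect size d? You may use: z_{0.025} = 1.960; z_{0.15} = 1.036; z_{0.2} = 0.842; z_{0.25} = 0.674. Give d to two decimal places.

For two independent groups of n = 269 each: d_min = (z_{α/2} + z_β)·√(2/n).
z-sum = 1.960 + 0.674 = 2.634.
d_min = 2.634 × √(2/269) = 2.634 × 0.0862 = 0.227.

d_min ≈ 0.23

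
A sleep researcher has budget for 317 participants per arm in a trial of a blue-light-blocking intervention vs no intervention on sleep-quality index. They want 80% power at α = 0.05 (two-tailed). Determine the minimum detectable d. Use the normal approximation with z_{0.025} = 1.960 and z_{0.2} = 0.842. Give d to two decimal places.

d_min ≈ 0.22

For two independent groups of n = 317 each: d_min = (z_{α/2} + z_β)·√(2/n).
z-sum = 1.960 + 0.842 = 2.802.
d_min = 2.802 × √(2/317) = 2.802 × 0.0794 = 0.223.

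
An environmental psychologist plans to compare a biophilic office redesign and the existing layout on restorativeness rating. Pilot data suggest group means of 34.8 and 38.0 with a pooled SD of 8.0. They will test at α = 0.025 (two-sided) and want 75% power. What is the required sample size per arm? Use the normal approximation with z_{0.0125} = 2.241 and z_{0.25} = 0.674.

Cohen's d = |M₁ − M₂| / SD_pooled = |34.8 − 38.0| / 8.0 = 3.2 / 8.0 = 0.400.
For two independent groups with equal n: n = 2·((z_{α/2} + z_β) / d)².
z_{α/2} + z_β = 2.241 + 0.674 = 2.915.
n = 2 × (2.915 / 0.400)² = 2 × 7.287² = 2 × 53.11 = 106.2.
Round up to the next whole participant.

n = 107 per group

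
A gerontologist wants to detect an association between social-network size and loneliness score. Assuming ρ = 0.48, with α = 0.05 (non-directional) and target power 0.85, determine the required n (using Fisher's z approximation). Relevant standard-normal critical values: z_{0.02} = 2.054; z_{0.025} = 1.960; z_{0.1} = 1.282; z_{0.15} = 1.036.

n = 36

Fisher's z: C = ½·ln((1+r)/(1−r)) = ½·ln(2.8462) = 0.5230.
n = ((z_{α/2} + z_β)/C)² + 3.
(1.960 + 1.036) / 0.5230 = 2.996 / 0.5230 = 5.728.
n = 5.728² + 3 = 32.82 + 3 = 35.8.
Round up.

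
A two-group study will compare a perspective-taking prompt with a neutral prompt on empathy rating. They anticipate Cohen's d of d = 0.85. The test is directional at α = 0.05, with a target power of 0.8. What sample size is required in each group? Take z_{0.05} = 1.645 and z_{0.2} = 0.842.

n = 18 per group

For two independent groups with equal n: n = 2·((z_{α} + z_β) / d)².
z_{α} + z_β = 1.645 + 0.842 = 2.487.
n = 2 × (2.487 / 0.85)² = 2 × 2.926² = 2 × 8.56 = 17.1.
Round up to the next whole participant.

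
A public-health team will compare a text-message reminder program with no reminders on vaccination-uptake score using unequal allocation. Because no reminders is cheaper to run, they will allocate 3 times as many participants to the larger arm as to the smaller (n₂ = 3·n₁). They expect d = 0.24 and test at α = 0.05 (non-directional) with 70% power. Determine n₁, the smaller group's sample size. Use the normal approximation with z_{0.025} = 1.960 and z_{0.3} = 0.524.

n₁ = 143

With allocation ratio k = n₂/n₁ = 3, Var(x̄₁−x̄₂) = σ²(1/n₁ + 1/(k·n₁)) = σ²·(k+1)/(k·n₁).
So n₁ = (1 + 1/k)·((z_{α/2} + z_β)/d)² = 1.333 × (2.484/0.24)².
n₁ = 1.333 × 107.12 = 142.8.
Round up: n₁ = 143, giving n₂ = 3 × 143 = 429.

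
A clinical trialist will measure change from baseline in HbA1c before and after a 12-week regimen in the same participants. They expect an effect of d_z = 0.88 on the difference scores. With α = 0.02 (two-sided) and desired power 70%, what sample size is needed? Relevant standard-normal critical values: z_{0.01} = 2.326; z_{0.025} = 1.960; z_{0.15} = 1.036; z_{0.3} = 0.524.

n = 11 pairs

For a paired (one-sample on differences) test: n = ((z_{α/2} + z_β) / d)².
z_{α/2} + z_β = 2.326 + 0.524 = 2.850.
n = (2.850 / 0.88)² = 3.239² = 10.49.
Round up.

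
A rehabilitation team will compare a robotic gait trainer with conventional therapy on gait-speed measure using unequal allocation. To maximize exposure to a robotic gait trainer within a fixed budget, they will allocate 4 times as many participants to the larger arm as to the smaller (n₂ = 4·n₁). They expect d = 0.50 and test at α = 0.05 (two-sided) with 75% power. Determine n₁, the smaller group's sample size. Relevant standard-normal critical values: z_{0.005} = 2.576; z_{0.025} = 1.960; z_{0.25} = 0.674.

With allocation ratio k = n₂/n₁ = 4, Var(x̄₁−x̄₂) = σ²(1/n₁ + 1/(k·n₁)) = σ²·(k+1)/(k·n₁).
So n₁ = (1 + 1/k)·((z_{α/2} + z_β)/d)² = 1.250 × (2.634/0.50)².
n₁ = 1.250 × 27.75 = 34.7.
Round up: n₁ = 35, giving n₂ = 4 × 35 = 140.

n₁ = 35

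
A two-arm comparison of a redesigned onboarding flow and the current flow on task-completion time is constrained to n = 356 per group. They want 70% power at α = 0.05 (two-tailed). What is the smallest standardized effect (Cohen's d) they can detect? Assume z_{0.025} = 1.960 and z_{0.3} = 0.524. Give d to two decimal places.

d_min ≈ 0.19

For two independent groups of n = 356 each: d_min = (z_{α/2} + z_β)·√(2/n).
z-sum = 1.960 + 0.524 = 2.484.
d_min = 2.484 × √(2/356) = 2.484 × 0.0750 = 0.186.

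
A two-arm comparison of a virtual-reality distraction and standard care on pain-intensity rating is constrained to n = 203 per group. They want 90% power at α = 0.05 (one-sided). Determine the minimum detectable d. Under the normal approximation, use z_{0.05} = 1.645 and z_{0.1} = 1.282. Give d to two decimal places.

For two independent groups of n = 203 each: d_min = (z_{α} + z_β)·√(2/n).
z-sum = 1.645 + 1.282 = 2.927.
d_min = 2.927 × √(2/203) = 2.927 × 0.0993 = 0.291.

d_min ≈ 0.29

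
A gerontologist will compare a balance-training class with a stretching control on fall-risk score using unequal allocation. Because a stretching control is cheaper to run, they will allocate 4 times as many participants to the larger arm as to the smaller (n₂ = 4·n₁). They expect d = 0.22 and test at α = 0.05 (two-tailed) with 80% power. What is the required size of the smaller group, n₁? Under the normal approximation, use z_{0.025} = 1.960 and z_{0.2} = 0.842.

n₁ = 203

With allocation ratio k = n₂/n₁ = 4, Var(x̄₁−x̄₂) = σ²(1/n₁ + 1/(k·n₁)) = σ²·(k+1)/(k·n₁).
So n₁ = (1 + 1/k)·((z_{α/2} + z_β)/d)² = 1.250 × (2.802/0.22)².
n₁ = 1.250 × 162.21 = 202.8.
Round up: n₁ = 203, giving n₂ = 4 × 203 = 812.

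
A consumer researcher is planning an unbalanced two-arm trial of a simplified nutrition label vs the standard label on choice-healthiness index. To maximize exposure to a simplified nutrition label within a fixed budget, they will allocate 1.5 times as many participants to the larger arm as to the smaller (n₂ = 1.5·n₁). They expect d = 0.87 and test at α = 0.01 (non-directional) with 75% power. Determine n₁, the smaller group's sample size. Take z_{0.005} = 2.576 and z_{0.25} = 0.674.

With allocation ratio k = n₂/n₁ = 1.5, Var(x̄₁−x̄₂) = σ²(1/n₁ + 1/(k·n₁)) = σ²·(k+1)/(k·n₁).
So n₁ = (1 + 1/k)·((z_{α/2} + z_β)/d)² = 1.667 × (3.250/0.87)².
n₁ = 1.667 × 13.95 = 23.3.
Round up: n₁ = 24, giving n₂ = 1.5 × 24 = 36.

n₁ = 24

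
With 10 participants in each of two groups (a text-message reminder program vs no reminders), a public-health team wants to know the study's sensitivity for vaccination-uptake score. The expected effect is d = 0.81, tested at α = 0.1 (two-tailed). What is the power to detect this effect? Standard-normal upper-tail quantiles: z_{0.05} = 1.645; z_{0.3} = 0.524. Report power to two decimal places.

power ≈ 0.57

For two equal groups, power = Φ(d·√(n/2) − z_{α/2}).
d·√(n/2) = 0.81 × √(10/2) = 0.81 × 2.236 = 1.811.
z_β = 1.811 − 1.645 = 0.166.
Power = Φ(0.166) = 0.566.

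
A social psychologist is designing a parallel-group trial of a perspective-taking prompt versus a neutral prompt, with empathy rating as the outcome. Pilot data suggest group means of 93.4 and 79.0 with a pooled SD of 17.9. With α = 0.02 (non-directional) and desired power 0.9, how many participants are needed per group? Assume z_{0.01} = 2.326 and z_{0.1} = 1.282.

Cohen's d = |M₁ − M₂| / SD_pooled = |93.4 − 79.0| / 17.9 = 14.4 / 17.9 = 0.804.
For two independent groups with equal n: n = 2·((z_{α/2} + z_β) / d)².
z_{α/2} + z_β = 2.326 + 1.282 = 3.608.
n = 2 × (3.608 / 0.804)² = 2 × 4.488² = 2 × 20.14 = 40.3.
Round up to the next whole participant.

n = 41 per group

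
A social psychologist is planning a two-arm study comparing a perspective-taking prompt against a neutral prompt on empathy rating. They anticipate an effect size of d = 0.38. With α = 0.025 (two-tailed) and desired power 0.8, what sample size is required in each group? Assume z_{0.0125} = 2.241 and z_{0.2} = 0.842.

n = 132 per group

For two independent groups with equal n: n = 2·((z_{α/2} + z_β) / d)².
z_{α/2} + z_β = 2.241 + 0.842 = 3.083.
n = 2 × (3.083 / 0.38)² = 2 × 8.113² = 2 × 65.82 = 131.6.
Round up to the next whole participant.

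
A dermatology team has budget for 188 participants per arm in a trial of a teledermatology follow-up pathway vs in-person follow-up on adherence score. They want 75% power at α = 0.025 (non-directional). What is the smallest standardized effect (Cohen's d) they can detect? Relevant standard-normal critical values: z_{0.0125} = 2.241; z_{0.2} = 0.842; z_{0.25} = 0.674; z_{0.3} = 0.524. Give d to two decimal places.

For two independent groups of n = 188 each: d_min = (z_{α/2} + z_β)·√(2/n).
z-sum = 2.241 + 0.674 = 2.915.
d_min = 2.915 × √(2/188) = 2.915 × 0.1031 = 0.301.

d_min ≈ 0.30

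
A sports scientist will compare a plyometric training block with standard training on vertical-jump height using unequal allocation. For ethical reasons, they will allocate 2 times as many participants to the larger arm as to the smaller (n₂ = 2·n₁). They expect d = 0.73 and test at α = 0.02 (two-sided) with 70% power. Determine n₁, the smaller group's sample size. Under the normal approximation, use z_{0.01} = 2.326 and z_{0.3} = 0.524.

With allocation ratio k = n₂/n₁ = 2, Var(x̄₁−x̄₂) = σ²(1/n₁ + 1/(k·n₁)) = σ²·(k+1)/(k·n₁).
So n₁ = (1 + 1/k)·((z_{α/2} + z_β)/d)² = 1.500 × (2.850/0.73)².
n₁ = 1.500 × 15.24 = 22.9.
Round up: n₁ = 23, giving n₂ = 2 × 23 = 46.

n₁ = 23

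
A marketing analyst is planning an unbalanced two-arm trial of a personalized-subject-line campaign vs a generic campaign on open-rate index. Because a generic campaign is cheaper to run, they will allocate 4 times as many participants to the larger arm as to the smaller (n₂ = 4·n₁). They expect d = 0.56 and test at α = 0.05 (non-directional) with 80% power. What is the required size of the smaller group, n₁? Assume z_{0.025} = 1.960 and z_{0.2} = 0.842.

With allocation ratio k = n₂/n₁ = 4, Var(x̄₁−x̄₂) = σ²(1/n₁ + 1/(k·n₁)) = σ²·(k+1)/(k·n₁).
So n₁ = (1 + 1/k)·((z_{α/2} + z_β)/d)² = 1.250 × (2.802/0.56)².
n₁ = 1.250 × 25.04 = 31.3.
Round up: n₁ = 32, giving n₂ = 4 × 32 = 128.

n₁ = 32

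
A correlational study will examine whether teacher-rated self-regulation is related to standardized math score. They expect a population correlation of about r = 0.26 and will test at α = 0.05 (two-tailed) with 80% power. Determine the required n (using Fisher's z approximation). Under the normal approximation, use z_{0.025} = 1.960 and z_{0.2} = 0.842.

Fisher's z: C = ½·ln((1+r)/(1−r)) = ½·ln(1.7027) = 0.2661.
n = ((z_{α/2} + z_β)/C)² + 3.
(1.960 + 0.842) / 0.2661 = 2.802 / 0.2661 = 10.530.
n = 10.530² + 3 = 110.88 + 3 = 113.9.
Round up.

n = 114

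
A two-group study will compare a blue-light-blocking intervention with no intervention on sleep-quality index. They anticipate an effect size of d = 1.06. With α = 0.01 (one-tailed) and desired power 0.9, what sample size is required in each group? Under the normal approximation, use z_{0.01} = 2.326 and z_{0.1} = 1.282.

n = 24 per group

For two independent groups with equal n: n = 2·((z_{α} + z_β) / d)².
z_{α} + z_β = 2.326 + 1.282 = 3.608.
n = 2 × (3.608 / 1.06)² = 2 × 3.404² = 2 × 11.59 = 23.2.
Round up to the next whole participant.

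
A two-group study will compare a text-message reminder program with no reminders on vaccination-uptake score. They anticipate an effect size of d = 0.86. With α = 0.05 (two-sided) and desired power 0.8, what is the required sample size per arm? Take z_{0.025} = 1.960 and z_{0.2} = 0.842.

n = 22 per group

For two independent groups with equal n: n = 2·((z_{α/2} + z_β) / d)².
z_{α/2} + z_β = 1.960 + 0.842 = 2.802.
n = 2 × (2.802 / 0.86)² = 2 × 3.258² = 2 × 10.62 = 21.2.
Round up to the next whole participant.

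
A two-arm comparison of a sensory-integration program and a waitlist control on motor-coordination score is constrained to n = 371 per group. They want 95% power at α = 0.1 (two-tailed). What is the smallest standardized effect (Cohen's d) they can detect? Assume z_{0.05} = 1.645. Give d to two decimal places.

d_min ≈ 0.24

For two independent groups of n = 371 each: d_min = (z_{α/2} + z_β)·√(2/n).
z-sum = 1.645 + 1.645 = 3.290.
d_min = 3.290 × √(2/371) = 3.290 × 0.0734 = 0.242.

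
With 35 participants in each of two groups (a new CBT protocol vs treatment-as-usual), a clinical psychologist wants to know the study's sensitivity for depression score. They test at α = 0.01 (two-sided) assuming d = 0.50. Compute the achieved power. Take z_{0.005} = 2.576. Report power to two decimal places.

For two equal groups, power = Φ(d·√(n/2) − z_{α/2}).
d·√(n/2) = 0.50 × √(35/2) = 0.50 × 4.183 = 2.092.
z_β = 2.092 − 2.576 = -0.484.
Power = Φ(-0.484) = 0.314.

power ≈ 0.31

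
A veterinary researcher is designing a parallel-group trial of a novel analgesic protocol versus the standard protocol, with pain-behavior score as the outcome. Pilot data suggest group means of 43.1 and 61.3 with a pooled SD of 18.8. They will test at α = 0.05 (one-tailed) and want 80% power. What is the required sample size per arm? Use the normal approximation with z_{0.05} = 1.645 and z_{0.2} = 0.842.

Cohen's d = |M₁ − M₂| / SD_pooled = |43.1 − 61.3| / 18.8 = 18.2 / 18.8 = 0.968.
For two independent groups with equal n: n = 2·((z_{α} + z_β) / d)².
z_{α} + z_β = 1.645 + 0.842 = 2.487.
n = 2 × (2.487 / 0.968)² = 2 × 2.569² = 2 × 6.60 = 13.2.
Round up to the next whole participant.

n = 14 per group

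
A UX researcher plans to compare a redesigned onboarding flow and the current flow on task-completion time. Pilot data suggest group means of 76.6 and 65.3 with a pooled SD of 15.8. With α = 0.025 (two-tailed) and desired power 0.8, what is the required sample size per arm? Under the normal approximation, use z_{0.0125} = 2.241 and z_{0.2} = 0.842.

n = 38 per group

Cohen's d = |M₁ − M₂| / SD_pooled = |76.6 − 65.3| / 15.8 = 11.3 / 15.8 = 0.715.
For two independent groups with equal n: n = 2·((z_{α/2} + z_β) / d)².
z_{α/2} + z_β = 2.241 + 0.842 = 3.083.
n = 2 × (3.083 / 0.715)² = 2 × 4.312² = 2 × 18.59 = 37.2.
Round up to the next whole participant.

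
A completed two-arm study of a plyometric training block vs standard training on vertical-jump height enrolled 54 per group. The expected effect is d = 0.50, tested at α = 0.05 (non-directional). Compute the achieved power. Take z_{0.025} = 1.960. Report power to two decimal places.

power ≈ 0.74

For two equal groups, power = Φ(d·√(n/2) − z_{α/2}).
d·√(n/2) = 0.50 × √(54/2) = 0.50 × 5.196 = 2.598.
z_β = 2.598 − 1.960 = 0.638.
Power = Φ(0.638) = 0.738.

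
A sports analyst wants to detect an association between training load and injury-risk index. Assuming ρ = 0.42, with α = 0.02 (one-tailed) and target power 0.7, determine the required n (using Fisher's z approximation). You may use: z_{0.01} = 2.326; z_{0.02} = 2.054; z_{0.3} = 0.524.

n = 37

Fisher's z: C = ½·ln((1+r)/(1−r)) = ½·ln(2.4483) = 0.4477.
n = ((z_{α} + z_β)/C)² + 3.
(2.054 + 0.524) / 0.4477 = 2.578 / 0.4477 = 5.758.
n = 5.758² + 3 = 33.16 + 3 = 36.2.
Round up.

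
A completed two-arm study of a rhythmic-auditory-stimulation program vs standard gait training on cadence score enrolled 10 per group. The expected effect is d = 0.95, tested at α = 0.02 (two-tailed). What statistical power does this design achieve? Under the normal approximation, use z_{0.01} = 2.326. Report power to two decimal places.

power ≈ 0.42

For two equal groups, power = Φ(d·√(n/2) − z_{α/2}).
d·√(n/2) = 0.95 × √(10/2) = 0.95 × 2.236 = 2.124.
z_β = 2.124 − 2.326 = -0.202.
Power = Φ(-0.202) = 0.420.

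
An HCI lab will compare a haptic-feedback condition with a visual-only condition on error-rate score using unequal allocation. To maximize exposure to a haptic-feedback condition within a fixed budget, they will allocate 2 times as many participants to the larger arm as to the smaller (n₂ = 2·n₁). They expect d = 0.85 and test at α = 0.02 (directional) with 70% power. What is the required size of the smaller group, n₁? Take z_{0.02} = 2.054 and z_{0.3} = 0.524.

With allocation ratio k = n₂/n₁ = 2, Var(x̄₁−x̄₂) = σ²(1/n₁ + 1/(k·n₁)) = σ²·(k+1)/(k·n₁).
So n₁ = (1 + 1/k)·((z_{α} + z_β)/d)² = 1.500 × (2.578/0.85)².
n₁ = 1.500 × 9.20 = 13.8.
Round up: n₁ = 14, giving n₂ = 2 × 14 = 28.

n₁ = 14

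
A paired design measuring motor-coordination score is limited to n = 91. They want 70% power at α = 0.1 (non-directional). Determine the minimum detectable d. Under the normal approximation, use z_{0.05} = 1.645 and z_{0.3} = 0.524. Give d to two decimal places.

d_min ≈ 0.23

For a single sample (or paired design) of n = 91: d_min = (z_{α/2} + z_β)/√n.
z-sum = 1.645 + 0.524 = 2.169.
d_min = 2.169 / √91 = 2.169 / 9.539 = 0.227.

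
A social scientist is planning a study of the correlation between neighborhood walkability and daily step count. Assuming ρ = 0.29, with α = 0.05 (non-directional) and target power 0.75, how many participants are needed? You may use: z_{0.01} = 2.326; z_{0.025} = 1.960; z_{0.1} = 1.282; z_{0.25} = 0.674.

Fisher's z: C = ½·ln((1+r)/(1−r)) = ½·ln(1.8169) = 0.2986.
n = ((z_{α/2} + z_β)/C)² + 3.
(1.960 + 0.674) / 0.2986 = 2.634 / 0.2986 = 8.821.
n = 8.821² + 3 = 77.81 + 3 = 80.8.
Round up.

n = 81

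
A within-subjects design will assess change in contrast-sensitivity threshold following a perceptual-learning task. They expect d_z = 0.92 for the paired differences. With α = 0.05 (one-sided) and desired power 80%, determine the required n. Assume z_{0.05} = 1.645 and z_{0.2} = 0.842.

n = 8 pairs

For a paired (one-sample on differences) test: n = ((z_{α} + z_β) / d)².
z_{α} + z_β = 1.645 + 0.842 = 2.487.
n = (2.487 / 0.92)² = 2.703² = 7.31.
Round up.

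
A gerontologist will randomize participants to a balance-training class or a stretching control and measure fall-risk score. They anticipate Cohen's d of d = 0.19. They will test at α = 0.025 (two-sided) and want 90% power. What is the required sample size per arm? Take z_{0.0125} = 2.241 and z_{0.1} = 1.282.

For two independent groups with equal n: n = 2·((z_{α/2} + z_β) / d)².
z_{α/2} + z_β = 2.241 + 1.282 = 3.523.
n = 2 × (3.523 / 0.19)² = 2 × 18.542² = 2 × 343.81 = 687.6.
Round up to the next whole participant.

n = 688 per group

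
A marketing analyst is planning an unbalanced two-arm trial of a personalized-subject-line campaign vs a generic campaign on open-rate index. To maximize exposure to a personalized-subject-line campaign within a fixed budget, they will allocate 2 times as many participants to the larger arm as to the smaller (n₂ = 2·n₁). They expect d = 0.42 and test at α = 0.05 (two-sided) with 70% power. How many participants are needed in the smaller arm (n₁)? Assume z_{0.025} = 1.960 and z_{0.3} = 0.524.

n₁ = 53

With allocation ratio k = n₂/n₁ = 2, Var(x̄₁−x̄₂) = σ²(1/n₁ + 1/(k·n₁)) = σ²·(k+1)/(k·n₁).
So n₁ = (1 + 1/k)·((z_{α/2} + z_β)/d)² = 1.500 × (2.484/0.42)².
n₁ = 1.500 × 34.98 = 52.5.
Round up: n₁ = 53, giving n₂ = 2 × 53 = 106.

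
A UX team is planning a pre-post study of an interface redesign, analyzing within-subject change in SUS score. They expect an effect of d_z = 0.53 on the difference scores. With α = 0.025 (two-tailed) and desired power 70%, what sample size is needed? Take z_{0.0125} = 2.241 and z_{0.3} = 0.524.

For a paired (one-sample on differences) test: n = ((z_{α/2} + z_β) / d)².
z_{α/2} + z_β = 2.241 + 0.524 = 2.765.
n = (2.765 / 0.53)² = 5.217² = 27.22.
Round up.

n = 28 pairs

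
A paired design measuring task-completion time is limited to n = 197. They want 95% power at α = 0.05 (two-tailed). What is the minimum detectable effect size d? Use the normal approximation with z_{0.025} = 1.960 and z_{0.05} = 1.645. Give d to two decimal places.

For a single sample (or paired design) of n = 197: d_min = (z_{α/2} + z_β)/√n.
z-sum = 1.960 + 1.645 = 3.605.
d_min = 3.605 / √197 = 3.605 / 14.036 = 0.257.

d_min ≈ 0.26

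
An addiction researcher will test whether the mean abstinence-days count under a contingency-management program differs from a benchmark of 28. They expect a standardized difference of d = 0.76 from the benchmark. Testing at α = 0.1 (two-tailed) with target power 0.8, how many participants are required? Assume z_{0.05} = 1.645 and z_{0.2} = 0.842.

For a one-sample test: n = ((z_{α/2} + z_β) / d)².
z_{α/2} + z_β = 1.645 + 0.842 = 2.487.
n = (2.487 / 0.76)² = 3.272² = 10.71.
Round up.

n = 11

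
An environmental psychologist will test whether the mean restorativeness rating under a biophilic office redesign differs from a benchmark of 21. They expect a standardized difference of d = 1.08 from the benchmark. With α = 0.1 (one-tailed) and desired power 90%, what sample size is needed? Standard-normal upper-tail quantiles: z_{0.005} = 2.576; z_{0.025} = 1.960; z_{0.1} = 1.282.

For a one-sample test: n = ((z_{α} + z_β) / d)².
z_{α} + z_β = 1.282 + 1.282 = 2.564.
n = (2.564 / 1.08)² = 2.374² = 5.64.
Round up.

n = 6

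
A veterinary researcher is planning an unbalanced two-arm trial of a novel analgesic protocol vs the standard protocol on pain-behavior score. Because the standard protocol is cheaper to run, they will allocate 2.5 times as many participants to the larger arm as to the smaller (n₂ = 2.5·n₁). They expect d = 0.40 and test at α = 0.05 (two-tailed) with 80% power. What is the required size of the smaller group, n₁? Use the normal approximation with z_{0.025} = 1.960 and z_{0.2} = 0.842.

n₁ = 69

With allocation ratio k = n₂/n₁ = 2.5, Var(x̄₁−x̄₂) = σ²(1/n₁ + 1/(k·n₁)) = σ²·(k+1)/(k·n₁).
So n₁ = (1 + 1/k)·((z_{α/2} + z_β)/d)² = 1.400 × (2.802/0.40)².
n₁ = 1.400 × 49.07 = 68.7.
Round up: n₁ = 69, giving n₂ = ⌈2.5 × 69⌉ = ⌈172.5⌉ = 173.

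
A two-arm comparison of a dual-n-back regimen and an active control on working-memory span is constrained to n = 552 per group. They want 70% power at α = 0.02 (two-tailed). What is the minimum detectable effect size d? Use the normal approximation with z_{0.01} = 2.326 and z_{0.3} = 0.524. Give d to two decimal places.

For two independent groups of n = 552 each: d_min = (z_{α/2} + z_β)·√(2/n).
z-sum = 2.326 + 0.524 = 2.850.
d_min = 2.850 × √(2/552) = 2.850 × 0.0602 = 0.172.

d_min ≈ 0.17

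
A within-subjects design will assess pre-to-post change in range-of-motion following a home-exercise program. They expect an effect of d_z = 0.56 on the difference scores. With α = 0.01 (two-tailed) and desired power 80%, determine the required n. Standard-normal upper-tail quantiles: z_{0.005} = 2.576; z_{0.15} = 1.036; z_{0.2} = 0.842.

n = 38 pairs

For a paired (one-sample on differences) test: n = ((z_{α/2} + z_β) / d)².
z_{α/2} + z_β = 2.576 + 0.842 = 3.418.
n = (3.418 / 0.56)² = 6.104² = 37.25.
Round up.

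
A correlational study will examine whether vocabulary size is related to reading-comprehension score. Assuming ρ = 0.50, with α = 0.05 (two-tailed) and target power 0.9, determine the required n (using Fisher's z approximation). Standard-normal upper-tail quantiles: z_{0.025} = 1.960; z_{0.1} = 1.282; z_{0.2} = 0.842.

Fisher's z: C = ½·ln((1+r)/(1−r)) = ½·ln(3.0000) = 0.5493.
n = ((z_{α/2} + z_β)/C)² + 3.
(1.960 + 1.282) / 0.5493 = 3.242 / 0.5493 = 5.902.
n = 5.902² + 3 = 34.83 + 3 = 37.8.
Round up.

n = 38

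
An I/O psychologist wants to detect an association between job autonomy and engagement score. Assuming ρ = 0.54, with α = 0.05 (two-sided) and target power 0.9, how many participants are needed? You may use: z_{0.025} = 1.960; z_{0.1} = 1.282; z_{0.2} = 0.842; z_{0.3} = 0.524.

Fisher's z: C = ½·ln((1+r)/(1−r)) = ½·ln(3.3478) = 0.6042.
n = ((z_{α/2} + z_β)/C)² + 3.
(1.960 + 1.282) / 0.6042 = 3.242 / 0.6042 = 5.366.
n = 5.366² + 3 = 28.79 + 3 = 31.8.
Round up.

n = 32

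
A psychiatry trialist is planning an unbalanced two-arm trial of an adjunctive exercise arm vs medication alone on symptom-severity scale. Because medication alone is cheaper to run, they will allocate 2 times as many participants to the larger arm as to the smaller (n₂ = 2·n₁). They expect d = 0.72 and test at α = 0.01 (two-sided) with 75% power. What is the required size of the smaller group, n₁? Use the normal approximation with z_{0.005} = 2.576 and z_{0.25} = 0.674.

n₁ = 31

With allocation ratio k = n₂/n₁ = 2, Var(x̄₁−x̄₂) = σ²(1/n₁ + 1/(k·n₁)) = σ²·(k+1)/(k·n₁).
So n₁ = (1 + 1/k)·((z_{α/2} + z_β)/d)² = 1.500 × (3.250/0.72)².
n₁ = 1.500 × 20.38 = 30.6.
Round up: n₁ = 31, giving n₂ = 2 × 31 = 62.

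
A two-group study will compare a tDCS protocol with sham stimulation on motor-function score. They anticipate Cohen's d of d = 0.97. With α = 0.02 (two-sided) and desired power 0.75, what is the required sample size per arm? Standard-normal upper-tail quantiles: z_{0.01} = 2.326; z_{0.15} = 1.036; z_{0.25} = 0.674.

n = 20 per group

For two independent groups with equal n: n = 2·((z_{α/2} + z_β) / d)².
z_{α/2} + z_β = 2.326 + 0.674 = 3.000.
n = 2 × (3.000 / 0.97)² = 2 × 3.093² = 2 × 9.57 = 19.1.
Round up to the next whole participant.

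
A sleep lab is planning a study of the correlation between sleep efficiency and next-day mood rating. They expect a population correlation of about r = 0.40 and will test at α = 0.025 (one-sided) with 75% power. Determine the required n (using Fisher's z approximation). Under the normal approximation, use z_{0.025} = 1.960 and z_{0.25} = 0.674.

Fisher's z: C = ½·ln((1+r)/(1−r)) = ½·ln(2.3333) = 0.4236.
n = ((z_{α} + z_β)/C)² + 3.
(1.960 + 0.674) / 0.4236 = 2.634 / 0.4236 = 6.218.
n = 6.218² + 3 = 38.67 + 3 = 41.7.
Round up.

n = 42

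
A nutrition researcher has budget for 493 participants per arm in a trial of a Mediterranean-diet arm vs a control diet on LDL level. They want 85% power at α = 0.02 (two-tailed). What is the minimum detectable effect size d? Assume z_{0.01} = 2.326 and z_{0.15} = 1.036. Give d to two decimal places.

For two independent groups of n = 493 each: d_min = (z_{α/2} + z_β)·√(2/n).
z-sum = 2.326 + 1.036 = 3.362.
d_min = 3.362 × √(2/493) = 3.362 × 0.0637 = 0.214.

d_min ≈ 0.21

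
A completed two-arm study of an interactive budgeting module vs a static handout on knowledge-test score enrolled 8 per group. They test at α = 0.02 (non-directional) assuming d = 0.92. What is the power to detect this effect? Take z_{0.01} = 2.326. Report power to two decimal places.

power ≈ 0.31

For two equal groups, power = Φ(d·√(n/2) − z_{α/2}).
d·√(n/2) = 0.92 × √(8/2) = 0.92 × 2.000 = 1.840.
z_β = 1.840 − 2.326 = -0.486.
Power = Φ(-0.486) = 0.313.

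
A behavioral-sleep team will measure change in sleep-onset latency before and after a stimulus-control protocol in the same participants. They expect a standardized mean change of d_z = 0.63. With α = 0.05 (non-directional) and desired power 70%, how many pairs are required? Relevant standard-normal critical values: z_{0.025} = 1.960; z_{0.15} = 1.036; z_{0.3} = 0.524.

n = 16 pairs

For a paired (one-sample on differences) test: n = ((z_{α/2} + z_β) / d)².
z_{α/2} + z_β = 1.960 + 0.524 = 2.484.
n = (2.484 / 0.63)² = 3.943² = 15.55.
Round up.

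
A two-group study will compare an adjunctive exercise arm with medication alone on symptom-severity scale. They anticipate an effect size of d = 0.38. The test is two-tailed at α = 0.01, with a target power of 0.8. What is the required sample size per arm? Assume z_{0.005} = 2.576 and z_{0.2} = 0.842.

n = 162 per group

For two independent groups with equal n: n = 2·((z_{α/2} + z_β) / d)².
z_{α/2} + z_β = 2.576 + 0.842 = 3.418.
n = 2 × (3.418 / 0.38)² = 2 × 8.995² = 2 × 80.91 = 161.8.
Round up to the next whole participant.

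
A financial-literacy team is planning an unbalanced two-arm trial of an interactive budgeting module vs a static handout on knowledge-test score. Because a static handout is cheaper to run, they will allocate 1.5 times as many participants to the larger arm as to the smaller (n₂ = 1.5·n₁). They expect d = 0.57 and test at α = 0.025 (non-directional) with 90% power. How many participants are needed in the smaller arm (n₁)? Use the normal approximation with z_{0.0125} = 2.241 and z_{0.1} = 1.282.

With allocation ratio k = n₂/n₁ = 1.5, Var(x̄₁−x̄₂) = σ²(1/n₁ + 1/(k·n₁)) = σ²·(k+1)/(k·n₁).
So n₁ = (1 + 1/k)·((z_{α/2} + z_β)/d)² = 1.667 × (3.523/0.57)².
n₁ = 1.667 × 38.20 = 63.7.
Round up: n₁ = 64, giving n₂ = 1.5 × 64 = 96.

n₁ = 64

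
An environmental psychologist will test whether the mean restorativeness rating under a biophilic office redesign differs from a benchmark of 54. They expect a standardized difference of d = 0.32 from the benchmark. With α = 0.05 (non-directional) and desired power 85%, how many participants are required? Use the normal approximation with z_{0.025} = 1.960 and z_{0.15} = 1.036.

n = 88

For a one-sample test: n = ((z_{α/2} + z_β) / d)².
z_{α/2} + z_β = 1.960 + 1.036 = 2.996.
n = (2.996 / 0.32)² = 9.362² = 87.66.
Round up.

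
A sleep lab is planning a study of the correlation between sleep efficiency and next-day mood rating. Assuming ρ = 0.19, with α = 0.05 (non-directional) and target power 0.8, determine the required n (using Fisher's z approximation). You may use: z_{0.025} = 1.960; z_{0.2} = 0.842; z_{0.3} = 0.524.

Fisher's z: C = ½·ln((1+r)/(1−r)) = ½·ln(1.4691) = 0.1923.
n = ((z_{α/2} + z_β)/C)² + 3.
(1.960 + 0.842) / 0.1923 = 2.802 / 0.1923 = 14.571.
n = 14.571² + 3 = 212.31 + 3 = 215.3.
Round up.

n = 216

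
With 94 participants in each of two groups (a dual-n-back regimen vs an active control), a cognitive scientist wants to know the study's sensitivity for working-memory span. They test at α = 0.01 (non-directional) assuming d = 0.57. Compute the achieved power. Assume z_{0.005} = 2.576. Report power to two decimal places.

power ≈ 0.91

For two equal groups, power = Φ(d·√(n/2) − z_{α/2}).
d·√(n/2) = 0.57 × √(94/2) = 0.57 × 6.856 = 3.908.
z_β = 3.908 − 2.576 = 1.332.
Power = Φ(1.332) = 0.909.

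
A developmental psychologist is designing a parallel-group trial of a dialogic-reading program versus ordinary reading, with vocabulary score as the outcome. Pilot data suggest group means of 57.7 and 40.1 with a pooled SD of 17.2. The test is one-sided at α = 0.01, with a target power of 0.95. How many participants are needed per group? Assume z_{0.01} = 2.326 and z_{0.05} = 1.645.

Cohen's d = |M₁ − M₂| / SD_pooled = |57.7 − 40.1| / 17.2 = 17.6 / 17.2 = 1.023.
For two independent groups with equal n: n = 2·((z_{α} + z_β) / d)².
z_{α} + z_β = 2.326 + 1.645 = 3.971.
n = 2 × (3.971 / 1.023)² = 2 × 3.882² = 2 × 15.07 = 30.1.
Round up to the next whole participant.

n = 31 per group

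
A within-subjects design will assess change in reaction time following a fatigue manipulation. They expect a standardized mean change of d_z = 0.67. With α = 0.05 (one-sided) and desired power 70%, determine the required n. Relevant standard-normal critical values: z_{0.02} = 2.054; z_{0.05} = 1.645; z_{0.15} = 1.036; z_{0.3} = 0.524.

For a paired (one-sample on differences) test: n = ((z_{α} + z_β) / d)².
z_{α} + z_β = 1.645 + 0.524 = 2.169.
n = (2.169 / 0.67)² = 3.237² = 10.48.
Round up.

n = 11 pairs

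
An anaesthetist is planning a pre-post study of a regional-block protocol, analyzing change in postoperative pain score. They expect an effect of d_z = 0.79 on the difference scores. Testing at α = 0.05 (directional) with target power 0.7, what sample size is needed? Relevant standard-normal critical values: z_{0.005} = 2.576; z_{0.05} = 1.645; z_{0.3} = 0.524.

n = 8 pairs

For a paired (one-sample on differences) test: n = ((z_{α} + z_β) / d)².
z_{α} + z_β = 1.645 + 0.524 = 2.169.
n = (2.169 / 0.79)² = 2.746² = 7.54.
Round up.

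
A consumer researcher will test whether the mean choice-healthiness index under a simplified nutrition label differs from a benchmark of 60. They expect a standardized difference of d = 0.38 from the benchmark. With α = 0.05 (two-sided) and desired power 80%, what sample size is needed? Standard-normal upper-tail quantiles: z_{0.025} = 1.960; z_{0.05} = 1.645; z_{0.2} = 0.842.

n = 55

For a one-sample test: n = ((z_{α/2} + z_β) / d)².
z_{α/2} + z_β = 1.960 + 0.842 = 2.802.
n = (2.802 / 0.38)² = 7.374² = 54.37.
Round up.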